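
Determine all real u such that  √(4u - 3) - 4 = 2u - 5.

u = 1

Isolate the radical: √(4u - 3) = 2u - 1.
Square both sides: 4u - 3 = (2u - 1)².
Expand and rearrange: 4u² - 8u + 4 = 0.
This gives the repeated root u = 1.
Check in the original equation:
  u = 1: √(1) = 1, while 2u - 1 = 1 — valid.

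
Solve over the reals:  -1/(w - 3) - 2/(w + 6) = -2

w = -5.0584 or w = 3.5584

Multiply both sides by (w - 3)(w + 6):
-(w + 6) - 2(w - 3) = -2(w - 3)(w + 6).
Expand and collect terms: -2w^2 - 3w + 36 = 0.
By the quadratic formula, w = (3 +/- sqrt(297)) / -4, so w ~= -5.0584 or w ~= 3.5584.
Neither value makes a denominator zero (w != 3, w != -6), so both are valid.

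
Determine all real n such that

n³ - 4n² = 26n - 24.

Rearrange: n³ - 4n² - 26n + 24 = 0.
Possible rational roots are divisors of 24. Testing n = -4 gives 0, so (n + 4) is a factor.
Divide: n³ - 4n² - 26n + 24 = (n + 4)(n² - 8n + 6).
Apply the quadratic formula to n² - 8n + 6 = 0: n = (8 ± √40)/2, i.e. n ≈ 7.1623 or n ≈ 0.8377.

n = -4 or n = 0.8377 or n = 7.1623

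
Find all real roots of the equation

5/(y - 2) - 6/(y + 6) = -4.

y = -4.1146 or y = 0.3646

Multiply both sides by (y - 2)(y + 6):
5(y + 6) - 6(y - 2) = -4(y - 2)(y + 6).
Expand and collect terms: -4y² - 15y + 6 = 0.
By the quadratic formula, y = (15 ± √321) / -8, so y ≈ -4.1146 or y ≈ 0.3646.
Neither value makes a denominator zero (y ≠ 2, y ≠ -6), so both are valid.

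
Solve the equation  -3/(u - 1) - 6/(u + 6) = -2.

u = -3.7231 or u = 3.2231

Multiply both sides by (u - 1)(u + 6):
-3(u + 6) - 6(u - 1) = -2(u - 1)(u + 6).
Expand and collect terms: -2u^2 - u + 24 = 0.
By the quadratic formula, u = (1 +/- sqrt(193)) / -4, so u ~= -3.7231 or u ~= 3.2231.
Neither value makes a denominator zero (u != 1, u != -6), so both are valid.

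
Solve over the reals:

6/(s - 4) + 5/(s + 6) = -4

Multiply both sides by (s - 4)(s + 6):
6(s + 6) + 5(s - 4) = -4(s - 4)(s + 6).
Expand and collect terms: -4s^2 - 19s + 80 = 0.
By the quadratic formula, s = (19 +/- sqrt(1641)) / -8, so s ~= -7.4387 or s ~= 2.6887.
Neither value makes a denominator zero (s != 4, s != -6), so both are valid.

s = -7.4387 or s = 2.6887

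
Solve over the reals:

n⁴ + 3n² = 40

n = -2.2361 or n = 2.2361

Let u = n². The equation becomes u² + 3u - 40 = 0.
Factor: (u + 8)(u - 5) = 0, so u = -8 or u = 5.
n² = -8 < 0 has no real solution.
n² = 5 gives n = ±√(5) ≈ ±2.2361.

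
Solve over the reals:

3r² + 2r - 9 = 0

r = -2.0972 or r = 1.4305

Discriminant: (2)² − 4·3·(-9) = 112.
Quadratic formula: r = (-2 ± √112) / 6.
So r = -1/3 + 2·√(7)/3 ≈ 1.4305 or r = -2·√(7)/3 - 1/3 ≈ -2.0972.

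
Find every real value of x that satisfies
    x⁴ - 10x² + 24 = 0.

x = -2.4495 or x = -2 or x = 2 or x = 2.4495

Let u = x². The equation becomes u² - 10u + 24 = 0.
Factor: (u - 6)(u - 4) = 0, so u = 6 or u = 4.
x² = 6 gives x = ±√(6) ≈ ±2.4495.
x² = 4 gives x = ±2.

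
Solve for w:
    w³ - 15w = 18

Rearrange: w³ - 15w - 18 = 0.
Possible rational roots are divisors of -18. Testing w = -3 gives 0, so (w + 3) is a factor.
Divide: w³ - 15w - 18 = (w + 3)(w² - 3w - 6).
Apply the quadratic formula to w² - 3w - 6 = 0: w = (3 ± √33)/2, i.e. w ≈ 4.3723 or w ≈ -1.3723.

w = -3 or w = -1.3723 or w = 4.3723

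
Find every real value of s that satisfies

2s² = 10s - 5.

s = 0.5635 or s = 4.4365

Rearrange to standard form: 2s² - 10s + 5 = 0.
Discriminant: (-10)² − 4·2·5 = 60.
Quadratic formula: s = (10 ± √60) / 4.
So s = √(15)/2 + 5/2 ≈ 4.4365 or s = 5/2 - √(15)/2 ≈ 0.5635.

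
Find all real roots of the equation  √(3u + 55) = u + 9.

u = -2

Square both sides: 3u + 55 = (u + 9)².
Expand and rearrange: u² + 15u + 26 = 0.
Solving gives u = -2 or u = -13.
Check each candidate in the original equation:
  u = -2: √(49) = 7, while u + 9 = 7 — valid.
  u = -13: √(16) = 4, while u + 9 = -4 — extraneous.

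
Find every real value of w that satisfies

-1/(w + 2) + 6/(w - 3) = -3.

Multiply both sides by (w + 2)(w - 3):
-(w - 3) + 6(w + 2) = -3(w + 2)(w - 3).
Expand and collect terms: -3w^2 - 2w + 3 = 0.
By the quadratic formula, w = (2 +/- sqrt(40)) / -6, so w ~= -1.3874 or w ~= 0.7208.
Neither value makes a denominator zero (w != -2, w != 3), so both are valid.

w = -1.3874 or w = 0.7208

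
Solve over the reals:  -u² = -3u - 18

Bring every term to one side: -u² + 3u + 18 = 0.
Factor: -1(u - 6)(u + 3) = 0.
So u = 6 or u = -3.

u = -3 or u = 6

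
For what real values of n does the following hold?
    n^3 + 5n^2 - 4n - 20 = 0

Possible rational roots are divisors of -20. Testing n = 2 gives 0, so (n - 2) is a factor.
Divide: n^3 + 5n^2 - 4n - 20 = (n - 2)(n^2 + 7n + 10).
Factor the quadratic: n = -2 or n = -5.

n = -5 or n = -2 or n = 2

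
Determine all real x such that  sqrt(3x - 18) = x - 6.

x = 6 or x = 9

Square both sides: 3x - 18 = (x - 6)^2.
Expand and rearrange: x^2 - 15x + 54 = 0.
Solving gives x = 9 or x = 6.
Check each candidate in the original equation:
  x = 9: sqrt(9) = 3, while x - 6 = 3 — valid.
  x = 6: sqrt(0) = 0, while x - 6 = 0 — valid.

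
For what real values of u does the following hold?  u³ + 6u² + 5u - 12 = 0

u = -4 or u = -3 or u = 1

Possible rational roots are divisors of -12. Testing u = -3 gives 0, so (u + 3) is a factor.
Divide: u³ + 6u² + 5u - 12 = (u + 3)(u² + 3u - 4).
Factor the quadratic: u = 1 or u = -4.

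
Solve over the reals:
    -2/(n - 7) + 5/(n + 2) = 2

Multiply both sides by (n - 7)(n + 2):
-2(n + 2) + 5(n - 7) = 2(n - 7)(n + 2).
Expand and collect terms: 2n^2 - 13n + 11 = 0.
Factor or apply the quadratic formula: n = 5.5 or n = 1.
Neither value makes a denominator zero (n != 7, n != -2), so both are valid.

n = 1 or n = 5.5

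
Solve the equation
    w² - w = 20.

w = -4 or w = 5

Bring every term to one side: w² - w - 20 = 0.
Factor: (w + 4)(w - 5) = 0.
So w = -4 or w = 5.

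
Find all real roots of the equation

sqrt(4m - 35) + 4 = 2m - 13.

m = 9

Isolate the radical: sqrt(4m - 35) = 2m - 17.
Square both sides: 4m - 35 = (2m - 17)^2.
Expand and rearrange: 4m^2 - 72m + 324 = 0.
This gives the repeated root m = 9.
Check in the original equation:
  m = 9: sqrt(1) = 1, while 2m - 17 = 1 — valid.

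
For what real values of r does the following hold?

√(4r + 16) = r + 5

Square both sides: 4r + 16 = (r + 5)².
Expand and rearrange: r² + 6r + 9 = 0.
This gives the repeated root r = -3.
Check in the original equation:
  r = -3: √(4) = 2, while r + 5 = 2 — valid.

r = -3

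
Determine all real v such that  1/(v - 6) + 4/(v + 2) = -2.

Multiply both sides by (v - 6)(v + 2):
(v + 2) + 4(v - 6) = -2(v - 6)(v + 2).
Expand and collect terms: -2v² + 3v + 46 = 0.
By the quadratic formula, v = (-3 ± √377) / -4, so v ≈ -4.1041 or v ≈ 5.6041.
Neither value makes a denominator zero (v ≠ 6, v ≠ -2), so both are valid.

v = -4.1041 or v = 5.6041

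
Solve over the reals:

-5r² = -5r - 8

r = -0.8601 or r = 1.8601

Rearrange to standard form: -5r² + 5r + 8 = 0.
Discriminant: (5)² − 4·(-5)·8 = 185.
Quadratic formula: r = (-5 ± √185) / (-10).
So r = 1/2 - √(185)/10 ≈ -0.8601 or r = 1/2 + √(185)/10 ≈ 1.8601.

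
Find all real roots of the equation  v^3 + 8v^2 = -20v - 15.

v = -3.618 or v = -3 or v = -1.382

Rearrange: v^3 + 8v^2 + 20v + 15 = 0.
Possible rational roots are divisors of 15. Testing v = -3 gives 0, so (v + 3) is a factor.
Divide: v^3 + 8v^2 + 20v + 15 = (v + 3)(v^2 + 5v + 5).
Apply the quadratic formula to v^2 + 5v + 5 = 0: v = (-5 +/- sqrt(5))/2, i.e. v ~= -1.382 or v ~= -3.618.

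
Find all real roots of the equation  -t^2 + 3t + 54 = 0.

t = -6 or t = 9

Factor: -1(t - 9)(t + 6) = 0.
So t = 9 or t = -6.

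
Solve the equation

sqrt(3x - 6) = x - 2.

x = 2 or x = 5

Square both sides: 3x - 6 = (x - 2)^2.
Expand and rearrange: x^2 - 7x + 10 = 0.
Solving gives x = 5 or x = 2.
Check each candidate in the original equation:
  x = 5: sqrt(9) = 3, while x - 2 = 3 — valid.
  x = 2: sqrt(0) = 0, while x - 2 = 0 — valid.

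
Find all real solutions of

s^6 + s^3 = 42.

s = -1.9129 or s = 1.8171

Let u = s^3. The equation becomes u^2 + u - 42 = 0.
Factor: (u - 6)(u + 7) = 0, so u = 6 or u = -7.
s^3 = 6 gives s = (6)^(1/3) ~= 1.8171.
s^3 = -7 gives s = -(7)^(1/3) ~= -1.9129.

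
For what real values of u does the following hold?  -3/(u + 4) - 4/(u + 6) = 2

Multiply both sides by (u + 4)(u + 6):
-3(u + 6) - 4(u + 4) = 2(u + 4)(u + 6).
Expand and collect terms: 2u^2 + 27u + 82 = 0.
By the quadratic formula, u = (-27 +/- sqrt(73)) / 4, so u ~= -4.614 or u ~= -8.886.
Neither value makes a denominator zero (u != -4, u != -6), so both are valid.

u = -8.886 or u = -4.614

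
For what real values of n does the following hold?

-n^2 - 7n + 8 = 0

Factor: -1(n - 1)(n + 8) = 0.
So n = 1 or n = -8.

n = -8 or n = 1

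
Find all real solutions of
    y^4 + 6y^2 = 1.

y = -0.4028 or y = 0.4028

Let u = y^2. The equation becomes u^2 + 6u - 1 = 0.
By the quadratic formula, u = -3 + sqrt(10) or u = -sqrt(10) - 3.
y^2 = -3 + sqrt(10) gives y = +/-sqrt(-3 + sqrt(10)) ~= +/-0.4028.
y^2 = -sqrt(10) - 3 < 0 has no real solution.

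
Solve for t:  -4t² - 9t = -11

Rearrange to standard form: -4t² - 9t + 11 = 0.
Discriminant: (-9)² − 4·(-4)·11 = 257.
Quadratic formula: t = (9 ± √257) / (-8).
So t = -√(257)/8 - 9/8 ≈ -3.1289 or t = -9/8 + √(257)/8 ≈ 0.8789.

t = -3.1289 or t = 0.8789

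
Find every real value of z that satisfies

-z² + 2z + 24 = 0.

Factor: -1(z + 4)(z - 6) = 0.
So z = -4 or z = 6.

z = -4 or z = 6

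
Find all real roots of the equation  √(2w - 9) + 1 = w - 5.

Isolate the radical: √(2w - 9) = w - 6.
Square both sides: 2w - 9 = (w - 6)².
Expand and rearrange: w² - 14w + 45 = 0.
Solving gives w = 9 or w = 5.
Check each candidate in the original equation:
  w = 9: √(9) = 3, while w - 6 = 3 — valid.
  w = 5: √(1) = 1, while w - 6 = -1 — extraneous.

w = 9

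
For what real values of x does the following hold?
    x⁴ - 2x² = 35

Let u = x². The equation becomes u² - 2u - 35 = 0.
Factor: (u + 5)(u - 7) = 0, so u = -5 or u = 7.
x² = -5 < 0 has no real solution.
x² = 7 gives x = ±√(7) ≈ ±2.6458.

x = -2.6458 or x = 2.6458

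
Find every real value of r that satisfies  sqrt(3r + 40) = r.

r = 8

Square both sides: 3r + 40 = (r)^2.
Expand and rearrange: r^2 - 3r - 40 = 0.
Solving gives r = 8 or r = -5.
Check each candidate in the original equation:
  r = 8: sqrt(64) = 8, while r = 8 — valid.
  r = -5: sqrt(25) = 5, while r = -5 — extraneous.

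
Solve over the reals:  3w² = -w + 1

Rearrange to standard form: 3w² + w - 1 = 0.
Discriminant: (1)² − 4·3·(-1) = 13.
Quadratic formula: w = (-1 ± √13) / 6.
So w = -1/6 + √(13)/6 ≈ 0.4343 or w = -√(13)/6 - 1/6 ≈ -0.7676.

w = -0.7676 or w = 0.4343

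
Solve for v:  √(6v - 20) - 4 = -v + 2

Isolate the radical: √(6v - 20) = -v + 6.
Square both sides: 6v - 20 = (-v + 6)².
Expand and rearrange: v² - 18v + 56 = 0.
Solving gives v = 14 or v = 4.
Check each candidate in the original equation:
  v = 14: √(64) = 8, while -v + 6 = -8 — extraneous.
  v = 4: √(4) = 2, while -v + 6 = 2 — valid.

v = 4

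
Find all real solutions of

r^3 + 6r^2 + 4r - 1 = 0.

r = -5.1926 or r = -1 or r = 0.1926

Possible rational roots are divisors of -1. Testing r = -1 gives 0, so (r + 1) is a factor.
Divide: r^3 + 6r^2 + 4r - 1 = (r + 1)(r^2 + 5r - 1).
Apply the quadratic formula to r^2 + 5r - 1 = 0: r = (-5 +/- sqrt(29))/2, i.e. r ~= 0.1926 or r ~= -5.1926.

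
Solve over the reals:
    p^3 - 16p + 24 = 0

Possible rational roots are divisors of 24. Testing p = 2 gives 0, so (p - 2) is a factor.
Divide: p^3 - 16p + 24 = (p - 2)(p^2 + 2p - 12).
Apply the quadratic formula to p^2 + 2p - 12 = 0: p = (-2 +/- sqrt(52))/2, i.e. p ~= 2.6056 or p ~= -4.6056.

p = -4.6056 or p = 2 or p = 2.6056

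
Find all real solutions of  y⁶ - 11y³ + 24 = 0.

y = 1.4422 or y = 2

Let u = y³. The equation becomes u² - 11u + 24 = 0.
Factor: (u - 8)(u - 3) = 0, so u = 8 or u = 3.
y³ = 8 gives y = 2.
y³ = 3 gives y = ∛(3) ≈ 1.4422.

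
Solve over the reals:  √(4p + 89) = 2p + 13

Square both sides: 4p + 89 = (2p + 13)².
Expand and rearrange: 4p² + 48p + 80 = 0.
Solving gives p = -2 or p = -10.
Check each candidate in the original equation:
  p = -2: √(81) = 9, while 2p + 13 = 9 — valid.
  p = -10: √(49) = 7, while 2p + 13 = -7 — extraneous.

p = -2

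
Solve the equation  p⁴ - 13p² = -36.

Let u = p². The equation becomes u² - 13u + 36 = 0.
Factor: (u - 9)(u - 4) = 0, so u = 9 or u = 4.
p² = 9 gives p = ±3.
p² = 4 gives p = ±2.

p = -3 or p = -2 or p = 2 or p = 3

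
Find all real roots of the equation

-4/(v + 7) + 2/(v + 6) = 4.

v = -7.7808 or v = -5.7192

Multiply both sides by (v + 7)(v + 6):
-4(v + 6) + 2(v + 7) = 4(v + 7)(v + 6).
Expand and collect terms: 4v² + 54v + 178 = 0.
By the quadratic formula, v = (-54 ± √68) / 8, so v ≈ -5.7192 or v ≈ -7.7808.
Neither value makes a denominator zero (v ≠ -7, v ≠ -6), so both are valid.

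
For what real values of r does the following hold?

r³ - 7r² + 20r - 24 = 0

r = 3

Possible rational roots are divisors of -24. Testing r = 3 gives 0, so (r - 3) is a factor.
Divide: r³ - 7r² + 20r - 24 = (r - 3)(r² - 4r + 8).
The quadratic r² - 4r + 8 has discriminant -16 < 0, so no further real roots.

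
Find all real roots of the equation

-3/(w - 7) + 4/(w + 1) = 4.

w = 0.1224 or w = 6.1276

Multiply both sides by (w - 7)(w + 1):
-3(w + 1) + 4(w - 7) = 4(w - 7)(w + 1).
Expand and collect terms: 4w^2 - 25w + 3 = 0.
By the quadratic formula, w = (25 +/- sqrt(577)) / 8, so w ~= 6.1276 or w ~= 0.1224.
Neither value makes a denominator zero (w != 7, w != -1), so both are valid.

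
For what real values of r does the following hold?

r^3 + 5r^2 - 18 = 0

Possible rational roots are divisors of -18. Testing r = -3 gives 0, so (r + 3) is a factor.
Divide: r^3 + 5r^2 - 18 = (r + 3)(r^2 + 2r - 6).
Apply the quadratic formula to r^2 + 2r - 6 = 0: r = (-2 +/- sqrt(28))/2, i.e. r ~= 1.6458 or r ~= -3.6458.

r = -3.6458 or r = -3 or r = 1.6458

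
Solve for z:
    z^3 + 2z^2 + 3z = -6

z = -2

Rearrange: z^3 + 2z^2 + 3z + 6 = 0.
Possible rational roots are divisors of 6. Testing z = -2 gives 0, so (z + 2) is a factor.
Divide: z^3 + 2z^2 + 3z + 6 = (z + 2)(z^2 + 3).
The quadratic z^2 + 3 has discriminant -12 < 0, so no further real roots.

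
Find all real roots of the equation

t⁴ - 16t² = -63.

Let u = t². The equation becomes u² - 16u + 63 = 0.
Factor: (u - 9)(u - 7) = 0, so u = 9 or u = 7.
t² = 9 gives t = ±3.
t² = 7 gives t = ±√(7) ≈ ±2.6458.

t = -3 or t = -2.6458 or t = 2.6458 or t = 3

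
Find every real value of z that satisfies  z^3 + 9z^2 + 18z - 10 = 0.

z = -5 or z = -4.4495 or z = 0.4495

Possible rational roots are divisors of -10. Testing z = -5 gives 0, so (z + 5) is a factor.
Divide: z^3 + 9z^2 + 18z - 10 = (z + 5)(z^2 + 4z - 2).
Apply the quadratic formula to z^2 + 4z - 2 = 0: z = (-4 +/- sqrt(24))/2, i.e. z ~= 0.4495 or z ~= -4.4495.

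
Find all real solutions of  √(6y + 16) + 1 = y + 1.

y = 8

Isolate the radical: √(6y + 16) = y.
Square both sides: 6y + 16 = (y)².
Expand and rearrange: y² - 6y - 16 = 0.
Solving gives y = 8 or y = -2.
Check each candidate in the original equation:
  y = 8: √(64) = 8, while y = 8 — valid.
  y = -2: √(4) = 2, while y = -2 — extraneous.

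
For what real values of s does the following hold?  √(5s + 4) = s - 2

s = 9

Square both sides: 5s + 4 = (s - 2)².
Expand and rearrange: s² - 9s = 0.
Solving gives s = 9 or s = 0.
Check each candidate in the original equation:
  s = 9: √(49) = 7, while s - 2 = 7 — valid.
  s = 0: √(4) = 2, while s - 2 = -2 — extraneous.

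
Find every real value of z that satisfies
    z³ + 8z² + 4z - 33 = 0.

Possible rational roots are divisors of -33. Testing z = -3 gives 0, so (z + 3) is a factor.
Divide: z³ + 8z² + 4z - 33 = (z + 3)(z² + 5z - 11).
Apply the quadratic formula to z² + 5z - 11 = 0: z = (-5 ± √69)/2, i.e. z ≈ 1.6533 or z ≈ -6.6533.

z = -6.6533 or z = -3 or z = 1.6533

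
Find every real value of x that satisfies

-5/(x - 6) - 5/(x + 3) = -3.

Multiply both sides by (x - 6)(x + 3):
-5(x + 3) - 5(x - 6) = -3(x - 6)(x + 3).
Expand and collect terms: -3x^2 + 19x + 39 = 0.
By the quadratic formula, x = (-19 +/- sqrt(829)) / -6, so x ~= -1.6321 or x ~= 7.9654.
Neither value makes a denominator zero (x != 6, x != -3), so both are valid.

x = -1.6321 or x = 7.9654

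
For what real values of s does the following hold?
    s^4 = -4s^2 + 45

s = -2.2361 or s = 2.2361

Let u = s^2. The equation becomes u^2 + 4u - 45 = 0.
Factor: (u + 9)(u - 5) = 0, so u = -9 or u = 5.
s^2 = -9 < 0 has no real solution.
s^2 = 5 gives s = +/-sqrt(5) ~= +/-2.2361.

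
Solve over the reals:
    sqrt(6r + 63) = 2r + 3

r = 3

Square both sides: 6r + 63 = (2r + 3)^2.
Expand and rearrange: 4r^2 + 6r - 54 = 0.
Solving gives r = 3 or r = -4.5.
Check each candidate in the original equation:
  r = 3: sqrt(81) = 9, while 2r + 3 = 9 — valid.
  r = -4.5: sqrt(36) = 6, while 2r + 3 = -6 — extraneous.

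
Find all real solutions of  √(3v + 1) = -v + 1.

v = 0

Square both sides: 3v + 1 = (-v + 1)².
Expand and rearrange: v² - 5v = 0.
Solving gives v = 5 or v = 0.
Check each candidate in the original equation:
  v = 5: √(16) = 4, while -v + 1 = -4 — extraneous.
  v = 0: √(1) = 1, while -v + 1 = 1 — valid.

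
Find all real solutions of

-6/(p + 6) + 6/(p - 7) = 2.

p = -8.5139 or p = 9.5139

Multiply both sides by (p + 6)(p - 7):
-6(p - 7) + 6(p + 6) = 2(p + 6)(p - 7).
Expand and collect terms: 2p^2 - 2p - 162 = 0.
By the quadratic formula, p = (2 +/- sqrt(1300)) / 4, so p ~= 9.5139 or p ~= -8.5139.
Neither value makes a denominator zero (p != -6, p != 7), so both are valid.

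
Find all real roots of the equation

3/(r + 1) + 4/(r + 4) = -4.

Multiply both sides by (r + 1)(r + 4):
3(r + 4) + 4(r + 1) = -4(r + 1)(r + 4).
Expand and collect terms: -4r^2 - 27r - 32 = 0.
By the quadratic formula, r = (27 +/- sqrt(217)) / -8, so r ~= -5.2164 or r ~= -1.5336.
Neither value makes a denominator zero (r != -1, r != -4), so both are valid.

r = -5.2164 or r = -1.5336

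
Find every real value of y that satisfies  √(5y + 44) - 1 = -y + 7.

y = 1

Isolate the radical: √(5y + 44) = -y + 8.
Square both sides: 5y + 44 = (-y + 8)².
Expand and rearrange: y² - 21y + 20 = 0.
Solving gives y = 20 or y = 1.
Check each candidate in the original equation:
  y = 20: √(144) = 12, while -y + 8 = -12 — extraneous.
  y = 1: √(49) = 7, while -y + 8 = 7 — valid.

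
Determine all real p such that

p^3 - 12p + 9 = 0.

Possible rational roots are divisors of 9. Testing p = 3 gives 0, so (p - 3) is a factor.
Divide: p^3 - 12p + 9 = (p - 3)(p^2 + 3p - 3).
Apply the quadratic formula to p^2 + 3p - 3 = 0: p = (-3 +/- sqrt(21))/2, i.e. p ~= 0.7913 or p ~= -3.7913.

p = -3.7913 or p = 0.7913 or p = 3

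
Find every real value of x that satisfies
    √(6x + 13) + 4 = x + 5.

x = 6

Isolate the radical: √(6x + 13) = x + 1.
Square both sides: 6x + 13 = (x + 1)².
Expand and rearrange: x² - 4x - 12 = 0.
Solving gives x = 6 or x = -2.
Check each candidate in the original equation:
  x = 6: √(49) = 7, while x + 1 = 7 — valid.
  x = -2: √(1) = 1, while x + 1 = -1 — extraneous.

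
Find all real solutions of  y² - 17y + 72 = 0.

Factor: (y - 9)(y - 8) = 0.
So y = 9 or y = 8.

y = 8 or y = 9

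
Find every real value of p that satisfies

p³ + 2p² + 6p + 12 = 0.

p = -2

Possible rational roots are divisors of 12. Testing p = -2 gives 0, so (p + 2) is a factor.
Divide: p³ + 2p² + 6p + 12 = (p + 2)(p² + 6).
The quadratic p² + 6 has discriminant -24 < 0, so no further real roots.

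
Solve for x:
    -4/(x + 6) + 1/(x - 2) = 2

x = -7.9039 or x = 2.4039

Multiply both sides by (x + 6)(x - 2):
-4(x - 2) + (x + 6) = 2(x + 6)(x - 2).
Expand and collect terms: 2x² + 11x - 38 = 0.
By the quadratic formula, x = (-11 ± √425) / 4, so x ≈ 2.4039 or x ≈ -7.9039.
Neither value makes a denominator zero (x ≠ -6, x ≠ 2), so both are valid.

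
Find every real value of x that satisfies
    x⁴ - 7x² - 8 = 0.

Let u = x². The equation becomes u² - 7u - 8 = 0.
Factor: (u + 1)(u - 8) = 0, so u = -1 or u = 8.
x² = -1 < 0 has no real solution.
x² = 8 gives x = ±2·√(2) ≈ ±2.8284.

x = -2.8284 or x = 2.8284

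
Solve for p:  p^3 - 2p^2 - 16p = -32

p = -4 or p = 2 or p = 4

Rearrange: p^3 - 2p^2 - 16p + 32 = 0.
Possible rational roots are divisors of 32. Testing p = 4 gives 0, so (p - 4) is a factor.
Divide: p^3 - 2p^2 - 16p + 32 = (p - 4)(p^2 + 2p - 8).
Factor the quadratic: p = 2 or p = -4.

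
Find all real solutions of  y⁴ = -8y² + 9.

Let u = y². The equation becomes u² + 8u - 9 = 0.
Factor: (u + 9)(u - 1) = 0, so u = -9 or u = 1.
y² = -9 < 0 has no real solution.
y² = 1 gives y = ±1.

y = -1 or y = 1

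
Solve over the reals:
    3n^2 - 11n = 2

Rearrange to standard form: 3n^2 - 11n - 2 = 0.
Discriminant: (-11)^2 - 4*3*(-2) = 145.
Quadratic formula: n = (11 +/- sqrt(145)) / 6.
So n = 11/6 + sqrt(145)/6 ~= 3.8403 or n = 11/6 - sqrt(145)/6 ~= -0.1736.

n = -0.1736 or n = 3.8403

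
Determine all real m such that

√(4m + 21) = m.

Square both sides: 4m + 21 = (m)².
Expand and rearrange: m² - 4m - 21 = 0.
Solving gives m = 7 or m = -3.
Check each candidate in the original equation:
  m = 7: √(49) = 7, while m = 7 — valid.
  m = -3: √(9) = 3, while m = -3 — extraneous.

m = 7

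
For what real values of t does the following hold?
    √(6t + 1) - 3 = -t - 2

Isolate the radical: √(6t + 1) = -t + 1.
Square both sides: 6t + 1 = (-t + 1)².
Expand and rearrange: t² - 8t = 0.
Solving gives t = 8 or t = 0.
Check each candidate in the original equation:
  t = 8: √(49) = 7, while -t + 1 = -7 — extraneous.
  t = 0: √(1) = 1, while -t + 1 = 1 — valid.

t = 0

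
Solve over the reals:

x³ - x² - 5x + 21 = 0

Possible rational roots are divisors of 21. Testing x = -3 gives 0, so (x + 3) is a factor.
Divide: x³ - x² - 5x + 21 = (x + 3)(x² - 4x + 7).
The quadratic x² - 4x + 7 has discriminant -12 < 0, so no further real roots.

x = -3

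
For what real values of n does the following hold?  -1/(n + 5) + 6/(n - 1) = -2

Multiply both sides by (n + 5)(n - 1):
-(n - 1) + 6(n + 5) = -2(n + 5)(n - 1).
Expand and collect terms: -2n² - 13n - 21 = 0.
Factor or apply the quadratic formula: n = -3.5 or n = -3.
Neither value makes a denominator zero (n ≠ -5, n ≠ 1), so both are valid.

n = -3.5 or n = -3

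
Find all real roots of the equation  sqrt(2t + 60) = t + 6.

Square both sides: 2t + 60 = (t + 6)^2.
Expand and rearrange: t^2 + 10t - 24 = 0.
Solving gives t = 2 or t = -12.
Check each candidate in the original equation:
  t = 2: sqrt(64) = 8, while t + 6 = 8 — valid.
  t = -12: sqrt(36) = 6, while t + 6 = -6 — extraneous.

t = 2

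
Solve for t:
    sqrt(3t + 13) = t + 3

Square both sides: 3t + 13 = (t + 3)^2.
Expand and rearrange: t^2 + 3t - 4 = 0.
Solving gives t = 1 or t = -4.
Check each candidate in the original equation:
  t = 1: sqrt(16) = 4, while t + 3 = 4 — valid.
  t = -4: sqrt(1) = 1, while t + 3 = -1 — extraneous.

t = 1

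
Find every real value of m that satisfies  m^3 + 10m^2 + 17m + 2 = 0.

m = -7.873 or m = -2 or m = -0.127

Possible rational roots are divisors of 2. Testing m = -2 gives 0, so (m + 2) is a factor.
Divide: m^3 + 10m^2 + 17m + 2 = (m + 2)(m^2 + 8m + 1).
Apply the quadratic formula to m^2 + 8m + 1 = 0: m = (-8 +/- sqrt(60))/2, i.e. m ~= -0.127 or m ~= -7.873.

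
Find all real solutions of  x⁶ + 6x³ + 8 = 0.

x = -1.5874 or x = -1.2599

Let u = x³. The equation becomes u² + 6u + 8 = 0.
Factor: (u + 2)(u + 4) = 0, so u = -2 or u = -4.
x³ = -2 gives x = -∛(2) ≈ -1.2599.
x³ = -4 gives x = -∛(4) ≈ -1.5874.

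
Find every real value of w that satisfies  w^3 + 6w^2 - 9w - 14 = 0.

w = -7 or w = -1 or w = 2

Possible rational roots are divisors of -14. Testing w = 2 gives 0, so (w - 2) is a factor.
Divide: w^3 + 6w^2 - 9w - 14 = (w - 2)(w^2 + 8w + 7).
Factor the quadratic: w = -1 or w = -7.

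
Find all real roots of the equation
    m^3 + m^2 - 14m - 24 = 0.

Possible rational roots are divisors of -24. Testing m = -3 gives 0, so (m + 3) is a factor.
Divide: m^3 + m^2 - 14m - 24 = (m + 3)(m^2 - 2m - 8).
Factor the quadratic: m = 4 or m = -2.

m = -3 or m = -2 or m = 4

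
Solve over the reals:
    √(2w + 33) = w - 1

Square both sides: 2w + 33 = (w - 1)².
Expand and rearrange: w² - 4w - 32 = 0.
Solving gives w = 8 or w = -4.
Check each candidate in the original equation:
  w = 8: √(49) = 7, while w - 1 = 7 — valid.
  w = -4: √(25) = 5, while w - 1 = -5 — extraneous.

w = 8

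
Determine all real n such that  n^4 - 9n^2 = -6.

n = -2.8766 or n = -0.8515 or n = 0.8515 or n = 2.8766

Let u = n^2. The equation becomes u^2 - 9u + 6 = 0.
By the quadratic formula, u = sqrt(57)/2 + 9/2 or u = 9/2 - sqrt(57)/2.
n^2 = sqrt(57)/2 + 9/2 gives n = +/-sqrt(sqrt(57)/2 + 9/2) ~= +/-2.8766.
n^2 = 9/2 - sqrt(57)/2 gives n = +/-sqrt(9/2 - sqrt(57)/2) ~= +/-0.8515.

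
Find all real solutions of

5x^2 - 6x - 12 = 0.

x = -1.0613 or x = 2.2613

Discriminant: (-6)^2 - 4*5*(-12) = 276.
Quadratic formula: x = (6 +/- sqrt(276)) / 10.
So x = 3/5 + sqrt(69)/5 ~= 2.2613 or x = 3/5 - sqrt(69)/5 ~= -1.0613.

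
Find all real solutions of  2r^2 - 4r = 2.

r = -0.4142 or r = 2.4142

Rearrange to standard form: 2r^2 - 4r - 2 = 0.
Discriminant: (-4)^2 - 4*2*(-2) = 32.
Quadratic formula: r = (4 +/- sqrt(32)) / 4.
So r = 1 + sqrt(2) ~= 2.4142 or r = 1 - sqrt(2) ~= -0.4142.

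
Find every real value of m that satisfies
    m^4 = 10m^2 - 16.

m = -2.8284 or m = -1.4142 or m = 1.4142 or m = 2.8284

Let u = m^2. The equation becomes u^2 - 10u + 16 = 0.
Factor: (u - 8)(u - 2) = 0, so u = 8 or u = 2.
m^2 = 8 gives m = +/-2*sqrt(2) ~= +/-2.8284.
m^2 = 2 gives m = +/-sqrt(2) ~= +/-1.4142.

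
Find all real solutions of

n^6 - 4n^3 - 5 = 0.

n = -1 or n = 1.71

Let u = n^3. The equation becomes u^2 - 4u - 5 = 0.
Factor: (u - 5)(u + 1) = 0, so u = 5 or u = -1.
n^3 = 5 gives n = (5)^(1/3) ~= 1.71.
n^3 = -1 gives n = -1.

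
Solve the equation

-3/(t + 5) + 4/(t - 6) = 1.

Multiply both sides by (t + 5)(t - 6):
-3(t - 6) + 4(t + 5) = (t + 5)(t - 6).
Expand and collect terms: t^2 - 2t - 68 = 0.
By the quadratic formula, t = (2 +/- sqrt(276)) / 2, so t ~= 9.3066 or t ~= -7.3066.
Neither value makes a denominator zero (t != -5, t != 6), so both are valid.

t = -7.3066 or t = 9.3066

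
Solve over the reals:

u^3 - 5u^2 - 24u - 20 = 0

u = -2 or u = -1.217 or u = 8.217

Possible rational roots are divisors of -20. Testing u = -2 gives 0, so (u + 2) is a factor.
Divide: u^3 - 5u^2 - 24u - 20 = (u + 2)(u^2 - 7u - 10).
Apply the quadratic formula to u^2 - 7u - 10 = 0: u = (7 +/- sqrt(89))/2, i.e. u ~= 8.217 or u ~= -1.217.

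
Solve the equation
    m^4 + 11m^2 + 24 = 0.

Let u = m^2. The equation becomes u^2 + 11u + 24 = 0.
Factor: (u + 3)(u + 8) = 0, so u = -3 or u = -8.
m^2 = -3 < 0 has no real solution.
m^2 = -8 < 0 has no real solution.

No real solutions.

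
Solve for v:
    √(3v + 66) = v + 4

v = 5

Square both sides: 3v + 66 = (v + 4)².
Expand and rearrange: v² + 5v - 50 = 0.
Solving gives v = 5 or v = -10.
Check each candidate in the original equation:
  v = 5: √(81) = 9, while v + 4 = 9 — valid.
  v = -10: √(36) = 6, while v + 4 = -6 — extraneous.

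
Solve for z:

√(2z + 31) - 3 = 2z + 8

z = -3

Isolate the radical: √(2z + 31) = 2z + 11.
Square both sides: 2z + 31 = (2z + 11)².
Expand and rearrange: 4z² + 42z + 90 = 0.
Solving gives z = -3 or z = -7.5.
Check each candidate in the original equation:
  z = -3: √(25) = 5, while 2z + 11 = 5 — valid.
  z = -7.5: √(16) = 4, while 2z + 11 = -4 — extraneous.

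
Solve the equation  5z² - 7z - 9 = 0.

Discriminant: (-7)² − 4·5·(-9) = 229.
Quadratic formula: z = (7 ± √229) / 10.
So z = 7/10 + √(229)/10 ≈ 2.2133 or z = 7/10 - √(229)/10 ≈ -0.8133.

z = -0.8133 or z = 2.2133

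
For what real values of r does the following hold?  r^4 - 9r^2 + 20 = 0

r = -2.2361 or r = -2 or r = 2 or r = 2.2361

Let u = r^2. The equation becomes u^2 - 9u + 20 = 0.
Factor: (u - 4)(u - 5) = 0, so u = 4 or u = 5.
r^2 = 4 gives r = +/-2.
r^2 = 5 gives r = +/-sqrt(5) ~= +/-2.2361.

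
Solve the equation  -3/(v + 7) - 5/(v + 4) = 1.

v = -13.4051 or v = -5.5949

Multiply both sides by (v + 7)(v + 4):
-3(v + 4) - 5(v + 7) = (v + 7)(v + 4).
Expand and collect terms: v^2 + 19v + 75 = 0.
By the quadratic formula, v = (-19 +/- sqrt(61)) / 2, so v ~= -5.5949 or v ~= -13.4051.
Neither value makes a denominator zero (v != -7, v != -4), so both are valid.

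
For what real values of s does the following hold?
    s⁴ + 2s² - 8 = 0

s = -1.4142 or s = 1.4142

Let u = s². The equation becomes u² + 2u - 8 = 0.
Factor: (u + 4)(u - 2) = 0, so u = -4 or u = 2.
s² = -4 < 0 has no real solution.
s² = 2 gives s = ±√(2) ≈ ±1.4142.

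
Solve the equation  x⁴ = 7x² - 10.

Let u = x². The equation becomes u² - 7u + 10 = 0.
Factor: (u - 2)(u - 5) = 0, so u = 2 or u = 5.
x² = 2 gives x = ±√(2) ≈ ±1.4142.
x² = 5 gives x = ±√(5) ≈ ±2.2361.

x = -2.2361 or x = -1.4142 or x = 1.4142 or x = 2.2361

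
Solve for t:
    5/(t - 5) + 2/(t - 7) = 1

t = 6.2984 or t = 12.7016

Multiply both sides by (t - 5)(t - 7):
5(t - 7) + 2(t - 5) = (t - 5)(t - 7).
Expand and collect terms: t^2 - 19t + 80 = 0.
By the quadratic formula, t = (19 +/- sqrt(41)) / 2, so t ~= 12.7016 or t ~= 6.2984.
Neither value makes a denominator zero (t != 5, t != 7), so both are valid.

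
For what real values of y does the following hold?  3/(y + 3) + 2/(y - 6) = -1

Multiply both sides by (y + 3)(y - 6):
3(y - 6) + 2(y + 3) = -(y + 3)(y - 6).
Expand and collect terms: -y² - 2y + 30 = 0.
By the quadratic formula, y = (2 ± √124) / -2, so y ≈ -6.5678 or y ≈ 4.5678.
Neither value makes a denominator zero (y ≠ -3, y ≠ 6), so both are valid.

y = -6.5678 or y = 4.5678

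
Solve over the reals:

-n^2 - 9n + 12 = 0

Discriminant: (-9)^2 - 4*(-1)*12 = 129.
Quadratic formula: n = (9 +/- sqrt(129)) / (-2).
So n = -sqrt(129)/2 - 9/2 ~= -10.1789 or n = -9/2 + sqrt(129)/2 ~= 1.1789.

n = -10.1789 or n = 1.1789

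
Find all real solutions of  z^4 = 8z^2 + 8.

Let u = z^2. The equation becomes u^2 - 8u - 8 = 0.
By the quadratic formula, u = 4 + 2*sqrt(6) or u = 4 - 2*sqrt(6).
z^2 = 4 + 2*sqrt(6) gives z = +/-sqrt(4 + 2*sqrt(6)) ~= +/-2.9831.
z^2 = 4 - 2*sqrt(6) < 0 has no real solution.

z = -2.9831 or z = 2.9831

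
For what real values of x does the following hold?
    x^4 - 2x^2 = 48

x = -2.8284 or x = 2.8284

Let u = x^2. The equation becomes u^2 - 2u - 48 = 0.
Factor: (u + 6)(u - 8) = 0, so u = -6 or u = 8.
x^2 = -6 < 0 has no real solution.
x^2 = 8 gives x = +/-2*sqrt(2) ~= +/-2.8284.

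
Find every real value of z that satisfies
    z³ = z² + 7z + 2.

z = -2 or z = -0.3028 or z = 3.3028

Rearrange: z³ - z² - 7z - 2 = 0.
Possible rational roots are divisors of -2. Testing z = -2 gives 0, so (z + 2) is a factor.
Divide: z³ - z² - 7z - 2 = (z + 2)(z² - 3z - 1).
Apply the quadratic formula to z² - 3z - 1 = 0: z = (3 ± √13)/2, i.e. z ≈ 3.3028 or z ≈ -0.3028.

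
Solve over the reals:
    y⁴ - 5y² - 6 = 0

y = -2.4495 or y = 2.4495

Let u = y². The equation becomes u² - 5u - 6 = 0.
Factor: (u - 6)(u + 1) = 0, so u = 6 or u = -1.
y² = 6 gives y = ±√(6) ≈ ±2.4495.
y² = -1 < 0 has no real solution.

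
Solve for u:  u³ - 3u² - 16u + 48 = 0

Possible rational roots are divisors of 48. Testing u = 4 gives 0, so (u - 4) is a factor.
Divide: u³ - 3u² - 16u + 48 = (u - 4)(u² + u - 12).
Factor the quadratic: u = 3 or u = -4.

u = -4 or u = 3 or u = 4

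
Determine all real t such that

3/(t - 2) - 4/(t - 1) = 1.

Multiply both sides by (t - 2)(t - 1):
3(t - 1) - 4(t - 2) = (t - 2)(t - 1).
Expand and collect terms: t^2 - 2t - 3 = 0.
Factor or apply the quadratic formula: t = 3 or t = -1.
Neither value makes a denominator zero (t != 2, t != 1), so both are valid.

t = -1 or t = 3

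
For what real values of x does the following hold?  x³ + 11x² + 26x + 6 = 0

x = -7.7417 or x = -3 or x = -0.2583

Possible rational roots are divisors of 6. Testing x = -3 gives 0, so (x + 3) is a factor.
Divide: x³ + 11x² + 26x + 6 = (x + 3)(x² + 8x + 2).
Apply the quadratic formula to x² + 8x + 2 = 0: x = (-8 ± √56)/2, i.e. x ≈ -0.2583 or x ≈ -7.7417.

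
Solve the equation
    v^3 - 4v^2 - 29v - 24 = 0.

v = -3 or v = -1 or v = 8

Possible rational roots are divisors of -24. Testing v = -3 gives 0, so (v + 3) is a factor.
Divide: v^3 - 4v^2 - 29v - 24 = (v + 3)(v^2 - 7v - 8).
Factor the quadratic: v = 8 or v = -1.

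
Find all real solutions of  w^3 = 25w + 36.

w = -4 or w = -1.6056 or w = 5.6056

Rearrange: w^3 - 25w - 36 = 0.
Possible rational roots are divisors of -36. Testing w = -4 gives 0, so (w + 4) is a factor.
Divide: w^3 - 25w - 36 = (w + 4)(w^2 - 4w - 9).
Apply the quadratic formula to w^2 - 4w - 9 = 0: w = (4 +/- sqrt(52))/2, i.e. w ~= 5.6056 or w ~= -1.6056.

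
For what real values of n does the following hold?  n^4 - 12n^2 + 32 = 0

n = -2.8284 or n = -2 or n = 2 or n = 2.8284

Let u = n^2. The equation becomes u^2 - 12u + 32 = 0.
Factor: (u - 8)(u - 4) = 0, so u = 8 or u = 4.
n^2 = 8 gives n = +/-2*sqrt(2) ~= +/-2.8284.
n^2 = 4 gives n = +/-2.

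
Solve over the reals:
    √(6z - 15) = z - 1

z = 4

Square both sides: 6z - 15 = (z - 1)².
Expand and rearrange: z² - 8z + 16 = 0.
This gives the repeated root z = 4.
Check in the original equation:
  z = 4: √(9) = 3, while z - 1 = 3 — valid.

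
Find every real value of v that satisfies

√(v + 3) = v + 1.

v = 1

Square both sides: v + 3 = (v + 1)².
Expand and rearrange: v² + v - 2 = 0.
Solving gives v = 1 or v = -2.
Check each candidate in the original equation:
  v = 1: √(4) = 2, while v + 1 = 2 — valid.
  v = -2: √(1) = 1, while v + 1 = -1 — extraneous.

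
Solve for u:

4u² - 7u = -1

u = 0.1569 or u = 1.5931

Rearrange to standard form: 4u² - 7u + 1 = 0.
Discriminant: (-7)² − 4·4·1 = 33.
Quadratic formula: u = (7 ± √33) / 8.
So u = √(33)/8 + 7/8 ≈ 1.5931 or u = 7/8 - √(33)/8 ≈ 0.1569.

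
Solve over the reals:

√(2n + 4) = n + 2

n = -2 or n = 0

Square both sides: 2n + 4 = (n + 2)².
Expand and rearrange: n² + 2n = 0.
Solving gives n = 0 or n = -2.
Check each candidate in the original equation:
  n = 0: √(4) = 2, while n + 2 = 2 — valid.
  n = -2: √(0) = 0, while n + 2 = 0 — valid.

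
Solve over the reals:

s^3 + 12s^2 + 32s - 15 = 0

s = -7.4051 or s = -5 or s = 0.4051

Possible rational roots are divisors of -15. Testing s = -5 gives 0, so (s + 5) is a factor.
Divide: s^3 + 12s^2 + 32s - 15 = (s + 5)(s^2 + 7s - 3).
Apply the quadratic formula to s^2 + 7s - 3 = 0: s = (-7 +/- sqrt(61))/2, i.e. s ~= 0.4051 or s ~= -7.4051.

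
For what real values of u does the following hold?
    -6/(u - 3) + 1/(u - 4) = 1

u = -2.1623 or u = 4.1623

Multiply both sides by (u - 3)(u - 4):
-6(u - 4) + (u - 3) = (u - 3)(u - 4).
Expand and collect terms: u² - 2u - 9 = 0.
By the quadratic formula, u = (2 ± √40) / 2, so u ≈ 4.1623 or u ≈ -2.1623.
Neither value makes a denominator zero (u ≠ 3, u ≠ 4), so both are valid.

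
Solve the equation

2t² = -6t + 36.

Bring every term to one side: 2t² + 6t - 36 = 0.
Factor: 2(t - 3)(t + 6) = 0.
So t = 3 or t = -6.

t = -6 or t = 3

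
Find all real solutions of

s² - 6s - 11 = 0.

Discriminant: (-6)² − 4·1·(-11) = 80.
Quadratic formula: s = (6 ± √80) / 2.
So s = 3 + 2·√(5) ≈ 7.4721 or s = 3 - 2·√(5) ≈ -1.4721.

s = -1.4721 or s = 7.4721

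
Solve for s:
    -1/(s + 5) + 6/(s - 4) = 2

s = -5.3788 or s = 6.8788

Multiply both sides by (s + 5)(s - 4):
-(s - 4) + 6(s + 5) = 2(s + 5)(s - 4).
Expand and collect terms: 2s^2 - 3s - 74 = 0.
By the quadratic formula, s = (3 +/- sqrt(601)) / 4, so s ~= 6.8788 or s ~= -5.3788.
Neither value makes a denominator zero (s != -5, s != 4), so both are valid.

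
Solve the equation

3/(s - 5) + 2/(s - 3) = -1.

s = -1 or s = 4

Multiply both sides by (s - 5)(s - 3):
3(s - 3) + 2(s - 5) = -(s - 5)(s - 3).
Expand and collect terms: -s^2 + 3s + 4 = 0.
Factor or apply the quadratic formula: s = -1 or s = 4.
Neither value makes a denominator zero (s != 5, s != 3), so both are valid.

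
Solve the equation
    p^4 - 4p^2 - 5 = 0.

Let u = p^2. The equation becomes u^2 - 4u - 5 = 0.
Factor: (u - 5)(u + 1) = 0, so u = 5 or u = -1.
p^2 = 5 gives p = +/-sqrt(5) ~= +/-2.2361.
p^2 = -1 < 0 has no real solution.

p = -2.2361 or p = 2.2361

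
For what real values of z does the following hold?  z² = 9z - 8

z = 1 or z = 8

Bring every term to one side: z² - 9z + 8 = 0.
Factor: (z - 1)(z - 8) = 0.
So z = 1 or z = 8.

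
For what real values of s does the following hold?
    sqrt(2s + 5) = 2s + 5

s = -2.5 or s = -2

Square both sides: 2s + 5 = (2s + 5)^2.
Expand and rearrange: 4s^2 + 18s + 20 = 0.
Solving gives s = -2 or s = -2.5.
Check each candidate in the original equation:
  s = -2: sqrt(1) = 1, while 2s + 5 = 1 — valid.
  s = -2.5: sqrt(0) = 0, while 2s + 5 = 0 — valid.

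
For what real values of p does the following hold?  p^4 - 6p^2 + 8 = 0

Let u = p^2. The equation becomes u^2 - 6u + 8 = 0.
Factor: (u - 2)(u - 4) = 0, so u = 2 or u = 4.
p^2 = 2 gives p = +/-sqrt(2) ~= +/-1.4142.
p^2 = 4 gives p = +/-2.

p = -2 or p = -1.4142 or p = 1.4142 or p = 2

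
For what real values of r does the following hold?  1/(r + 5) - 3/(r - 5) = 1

r = -3.4495 or r = 1.4495

Multiply both sides by (r + 5)(r - 5):
(r - 5) - 3(r + 5) = (r + 5)(r - 5).
Expand and collect terms: r² + 2r - 5 = 0.
By the quadratic formula, r = (-2 ± √24) / 2, so r ≈ 1.4495 or r ≈ -3.4495.
Neither value makes a denominator zero (r ≠ -5, r ≠ 5), so both are valid.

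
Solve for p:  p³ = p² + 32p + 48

p = -4 or p = -1.772 or p = 6.772

Rearrange: p³ - p² - 32p - 48 = 0.
Possible rational roots are divisors of -48. Testing p = -4 gives 0, so (p + 4) is a factor.
Divide: p³ - p² - 32p - 48 = (p + 4)(p² - 5p - 12).
Apply the quadratic formula to p² - 5p - 12 = 0: p = (5 ± √73)/2, i.e. p ≈ 6.772 or p ≈ -1.772.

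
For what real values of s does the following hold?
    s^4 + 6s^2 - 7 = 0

Let u = s^2. The equation becomes u^2 + 6u - 7 = 0.
Factor: (u + 7)(u - 1) = 0, so u = -7 or u = 1.
s^2 = -7 < 0 has no real solution.
s^2 = 1 gives s = +/-1.

s = -1 or s = 1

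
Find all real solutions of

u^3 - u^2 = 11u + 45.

Rearrange: u^3 - u^2 - 11u - 45 = 0.
Possible rational roots are divisors of -45. Testing u = 5 gives 0, so (u - 5) is a factor.
Divide: u^3 - u^2 - 11u - 45 = (u - 5)(u^2 + 4u + 9).
The quadratic u^2 + 4u + 9 has discriminant -20 < 0, so no further real roots.

u = 5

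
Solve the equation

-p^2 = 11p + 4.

p = -10.6235 or p = -0.3765

Rearrange to standard form: -p^2 - 11p - 4 = 0.
Discriminant: (-11)^2 - 4*(-1)*(-4) = 105.
Quadratic formula: p = (11 +/- sqrt(105)) / (-2).
So p = -11/2 - sqrt(105)/2 ~= -10.6235 or p = -11/2 + sqrt(105)/2 ~= -0.3765.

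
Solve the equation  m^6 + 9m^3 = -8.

m = -2 or m = -1

Let u = m^3. The equation becomes u^2 + 9u + 8 = 0.
Factor: (u + 1)(u + 8) = 0, so u = -1 or u = -8.
m^3 = -1 gives m = -1.
m^3 = -8 gives m = -2.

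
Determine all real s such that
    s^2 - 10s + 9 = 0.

Factor: (s - 1)(s - 9) = 0.
So s = 1 or s = 9.

s = 1 or s = 9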